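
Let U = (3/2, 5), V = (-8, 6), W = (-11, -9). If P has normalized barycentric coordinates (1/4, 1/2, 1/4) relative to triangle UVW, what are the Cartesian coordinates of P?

(-51/8, 2)

P = (1/4)·U + (1/2)·V + (1/4)·W.
x-coordinate: (1/4)·(3/2) + (1/2)·(-8) + (1/4)·(-11) = -51/8.
y-coordinate: (1/4)·5 + (1/2)·6 + (1/4)·(-9) = 2.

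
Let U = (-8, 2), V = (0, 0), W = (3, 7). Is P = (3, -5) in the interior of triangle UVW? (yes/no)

no

Barycentric coordinates of P: (-18/31, 66/31, -17/31).
The three coordinates are negative, positive, negative; a point is interior exactly when all three are positive.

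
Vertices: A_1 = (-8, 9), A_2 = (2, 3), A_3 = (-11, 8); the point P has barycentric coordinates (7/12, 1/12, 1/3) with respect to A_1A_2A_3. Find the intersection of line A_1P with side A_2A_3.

(-42/5, 7)

Line A_1P meets A_2A_3 where the A_1-coordinate vanishes; zeroing P's A_1-weight and renormalizing leaves A_2, A_3-weights 1/12 : 1/3 → (1/5, 4/5).
So Q = (1/5)·A_2 + (4/5)·A_3 = (-42/5, 7).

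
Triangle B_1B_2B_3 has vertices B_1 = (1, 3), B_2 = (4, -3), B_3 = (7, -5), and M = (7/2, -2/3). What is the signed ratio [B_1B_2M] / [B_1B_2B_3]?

1/3

[B_1B_2B_3] = ½·(1·(-3−(-5)) + 4·(-5−3) + 7·(3−(-3))) = ½·(2 − 32 + 42) = 6.
[B_1B_2M] = ½·(1·(-3−(-2/3)) + 4·(-2/3−3) + (7/2)·(3−(-3))) = ½·(-7/3 − 44/3 + 21) = 2, so the ratio is 2/6 = 1/3.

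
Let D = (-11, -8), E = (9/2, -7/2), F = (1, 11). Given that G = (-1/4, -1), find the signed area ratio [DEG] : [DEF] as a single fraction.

[DEF] = ½·((-11)·(-7/2−11) + (9/2)·(11−(-8)) + 1·(-8−(-7/2))) = ½·(319/2 + 171/2 − 9/2) = 481/4.
[DEG] = ½·((-11)·(-7/2−(-1)) + (9/2)·(-1−(-8)) + (-1/4)·(-8−(-7/2))) = ½·(55/2 + 63/2 + 9/8) = 481/16, so the ratio is (481/16)/(481/4) = 1/4.

1/4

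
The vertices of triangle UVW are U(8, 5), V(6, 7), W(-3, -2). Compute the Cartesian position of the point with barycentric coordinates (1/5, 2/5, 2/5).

(14/5, 3)

P = (1/5)·U + (2/5)·V + (2/5)·W.
x-coordinate: (1/5)·8 + (2/5)·6 + (2/5)·(-3) = 14/5.
y-coordinate: (1/5)·5 + (2/5)·7 + (2/5)·(-2) = 3.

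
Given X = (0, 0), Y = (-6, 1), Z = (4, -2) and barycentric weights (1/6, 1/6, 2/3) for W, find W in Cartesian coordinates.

W = (1/6)·X + (1/6)·Y + (2/3)·Z.
x-coordinate: (1/6)·0 + (1/6)·(-6) + (2/3)·4 = 5/3.
y-coordinate: (1/6)·0 + (1/6)·1 + (2/3)·(-2) = -7/6.

(5/3, -7/6)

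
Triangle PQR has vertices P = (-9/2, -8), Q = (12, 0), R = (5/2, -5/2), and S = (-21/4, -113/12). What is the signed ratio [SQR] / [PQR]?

4/3

[PQR] = ½·((-9/2)·(0−(-5/2)) + 12·(-5/2−(-8)) + (5/2)·(-8−0)) = ½·(-45/4 + 66 − 20) = 139/8.
[SQR] = ½·((-21/4)·(0−(-5/2)) + 12·(-5/2−(-113/12)) + (5/2)·(-113/12−0)) = ½·(-105/8 + 83 − 565/24) = 139/6, so the ratio is (139/6)/(139/8) = 4/3.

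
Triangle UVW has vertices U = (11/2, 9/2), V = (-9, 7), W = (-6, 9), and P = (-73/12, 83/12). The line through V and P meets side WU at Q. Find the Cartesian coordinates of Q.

Barycentric coordinates of P with respect to UVW: (1/6, 2/3, 1/6).
On side WU the V-coordinate is zero; dropping P's V-weight 2/3 and renormalizing the remaining 1/6 : 1/6 gives weights 1/2, 1/2 on W, U.
Q = (1/2)·(-6, 9) + (1/2)·(11/2, 9/2) = (-1/4, 27/4).

(-1/4, 27/4)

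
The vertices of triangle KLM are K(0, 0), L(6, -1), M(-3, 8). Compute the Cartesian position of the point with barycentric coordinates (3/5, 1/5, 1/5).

(3/5, 7/5)

N = (3/5)·K + (1/5)·L + (1/5)·M.
x-coordinate: (3/5)·0 + (1/5)·6 + (1/5)·(-3) = 3/5.
y-coordinate: (3/5)·0 + (1/5)·(-1) + (1/5)·8 = 7/5.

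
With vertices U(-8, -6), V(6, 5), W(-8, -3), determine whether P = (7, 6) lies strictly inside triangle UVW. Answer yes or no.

no

Barycentric coordinates of P: (-1/7, 15/14, 1/14).
The three coordinates are negative, positive, positive; a point is interior exactly when all three are positive.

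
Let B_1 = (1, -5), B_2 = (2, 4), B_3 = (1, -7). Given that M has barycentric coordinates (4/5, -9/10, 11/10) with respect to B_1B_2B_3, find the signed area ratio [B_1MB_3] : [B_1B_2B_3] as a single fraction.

-9/10

The signed ratio [B_1MB_3]/[B_1B_2B_3] equals the barycentric coordinate of M at vertex B_2, which is -9/10.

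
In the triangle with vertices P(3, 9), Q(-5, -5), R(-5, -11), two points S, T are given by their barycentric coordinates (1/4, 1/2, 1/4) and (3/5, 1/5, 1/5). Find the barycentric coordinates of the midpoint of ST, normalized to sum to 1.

(17/40, 7/20, 9/40)

Since both coordinate triples sum to 1, the midpoint's barycentrics are the componentwise average.
(1/4+3/5)/2 = 17/40; similarly 7/20 and 9/40.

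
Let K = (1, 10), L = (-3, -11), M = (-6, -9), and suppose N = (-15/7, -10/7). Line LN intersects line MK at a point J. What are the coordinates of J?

Barycentric coordinates of N with respect to KLM: (3/7, 2/7, 2/7).
On side MK the L-coordinate is zero; dropping N's L-weight 2/7 and renormalizing the remaining 2/7 : 3/7 gives weights 2/5, 3/5 on M, K.
J = (2/5)·(-6, -9) + (3/5)·(1, 10) = (-9/5, 12/5).

(-9/5, 12/5)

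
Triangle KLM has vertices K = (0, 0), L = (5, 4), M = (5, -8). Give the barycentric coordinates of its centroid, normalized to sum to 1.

The centroid is the average of the vertices, so each weight is 1/3.

(1/3, 1/3, 1/3)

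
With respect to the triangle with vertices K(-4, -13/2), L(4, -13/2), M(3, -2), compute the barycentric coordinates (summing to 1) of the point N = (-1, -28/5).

(3/5, 1/5, 1/5)

Signed area of the reference triangle: [KLM] = ½·((-4)·(-13/2−(-2)) + 4·(-2−(-13/2)) + 3·(-13/2−(-13/2))) = ½·(18 + 18 + 0) = 18.
[NLM] = ½·((-1)·(-13/2−(-2)) + 4·(-2−(-28/5)) + 3·(-28/5−(-13/2))) = ½·(9/2 + 72/5 + 27/10) = 54/5, so the K-coordinate is (54/5)/18 = 3/5.
[KNM] = ½·((-4)·(-28/5−(-2)) + (-1)·(-2−(-13/2)) + 3·(-13/2−(-28/5))) = ½·(72/5 − 9/2 − 27/10) = 18/5, so the L-coordinate is 1/5.
[KLN] = ½·((-4)·(-13/2−(-28/5)) + 4·(-28/5−(-13/2)) + (-1)·(-13/2−(-13/2))) = ½·(18/5 + 18/5 + 0) = 18/5, so the M-coordinate is 1/5.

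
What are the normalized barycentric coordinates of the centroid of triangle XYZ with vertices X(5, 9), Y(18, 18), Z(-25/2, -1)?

The centroid is the average of the vertices, so each weight is 1/3.

(1/3, 1/3, 1/3)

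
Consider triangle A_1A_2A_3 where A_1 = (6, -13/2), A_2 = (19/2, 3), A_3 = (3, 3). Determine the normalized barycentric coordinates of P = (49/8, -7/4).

Signed area of the reference triangle: [A_1A_2A_3] = ½·(6·(3−3) + (19/2)·(3−(-13/2)) + 3·(-13/2−3)) = ½·(0 + 361/4 − 57/2) = 247/8.
[PA_2A_3] = ½·((49/8)·(3−3) + (19/2)·(3−(-7/4)) + 3·(-7/4−3)) = ½·(0 + 361/8 − 57/4) = 247/16, so the A_1-coordinate is (247/16)/(247/8) = 1/2.
[A_1PA_3] = ½·(6·(-7/4−3) + (49/8)·(3−(-13/2)) + 3·(-13/2−(-7/4))) = ½·(-57/2 + 931/16 − 57/4) = 247/32, so the A_2-coordinate is 1/4.
[A_1A_2P] = ½·(6·(3−(-7/4)) + (19/2)·(-7/4−(-13/2)) + (49/8)·(-13/2−3)) = ½·(57/2 + 361/8 − 931/16) = 247/32, so the A_3-coordinate is 1/4.
Check: 1/2 + 1/4 + 1/4 = 1.

(1/2, 1/4, 1/4)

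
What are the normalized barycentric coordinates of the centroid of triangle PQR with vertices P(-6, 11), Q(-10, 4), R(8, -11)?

The centroid is the average of the vertices, so each weight is 1/3.

(1/3, 1/3, 1/3)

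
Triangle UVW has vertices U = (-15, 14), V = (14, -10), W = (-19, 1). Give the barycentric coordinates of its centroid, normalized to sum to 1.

The centroid is the average of the vertices, so each weight is 1/3.

(1/3, 1/3, 1/3)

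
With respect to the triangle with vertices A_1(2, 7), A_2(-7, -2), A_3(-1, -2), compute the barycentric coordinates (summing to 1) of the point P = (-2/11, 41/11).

Signed area of the reference triangle: [A_1A_2A_3] = ½·(2·(-2−(-2)) + (-7)·(-2−7) + (-1)·(7−(-2))) = ½·(0 + 63 − 9) = 27.
[PA_2A_3] = ½·((-2/11)·(-2−(-2)) + (-7)·(-2−(41/11)) + (-1)·(41/11−(-2))) = ½·(0 + 441/11 − 63/11) = 189/11, so the A_1-coordinate is (189/11)/27 = 7/11.
[A_1PA_3] = ½·(2·(41/11−(-2)) + (-2/11)·(-2−7) + (-1)·(7−(41/11))) = ½·(126/11 + 18/11 − 36/11) = 54/11, so the A_2-coordinate is 2/11.
[A_1A_2P] = ½·(2·(-2−(41/11)) + (-7)·(41/11−7) + (-2/11)·(7−(-2))) = ½·(-126/11 + 252/11 − 18/11) = 54/11, so the A_3-coordinate is 2/11.
Check: 7/11 + 2/11 + 2/11 = 1.

(7/11, 2/11, 2/11)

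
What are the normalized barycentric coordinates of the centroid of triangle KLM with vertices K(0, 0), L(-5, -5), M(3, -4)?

(1/3, 1/3, 1/3)

The centroid is the average of the vertices, so each weight is 1/3.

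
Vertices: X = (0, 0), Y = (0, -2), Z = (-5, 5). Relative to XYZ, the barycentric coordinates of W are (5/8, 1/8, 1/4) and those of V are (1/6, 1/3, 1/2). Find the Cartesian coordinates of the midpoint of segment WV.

Barycentric coordinates of the midpoint are the average: (19/48, 11/48, 3/8).
Converting: (19/48)·X + (11/48)·Y + (3/8)·Z = (-15/8, 17/12).

(-15/8, 17/12)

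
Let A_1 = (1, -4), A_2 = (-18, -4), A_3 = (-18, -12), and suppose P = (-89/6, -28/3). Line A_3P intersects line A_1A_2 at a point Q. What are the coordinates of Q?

Barycentric coordinates of P with respect to A_1A_2A_3: (1/6, 1/6, 2/3).
On side A_1A_2 the A_3-coordinate is zero; dropping P's A_3-weight 2/3 and renormalizing the remaining 1/6 : 1/6 gives weights 1/2, 1/2 on A_1, A_2.
Q = (1/2)·(1, -4) + (1/2)·(-18, -4) = (-17/2, -4).

(-17/2, -4)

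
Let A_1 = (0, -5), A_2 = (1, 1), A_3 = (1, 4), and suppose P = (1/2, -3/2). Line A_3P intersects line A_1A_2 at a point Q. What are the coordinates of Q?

(2/5, -13/5)

Barycentric coordinates of P with respect to A_1A_2A_3: (1/2, 1/3, 1/6).
On side A_1A_2 the A_3-coordinate is zero; dropping P's A_3-weight 1/6 and renormalizing the remaining 1/2 : 1/3 gives weights 3/5, 2/5 on A_1, A_2.
Q = (3/5)·(0, -5) + (2/5)·(1, 1) = (2/5, -13/5).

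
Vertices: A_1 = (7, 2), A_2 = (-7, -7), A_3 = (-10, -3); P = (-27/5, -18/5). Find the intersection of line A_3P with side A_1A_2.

(-7/3, -4)

Barycentric coordinates of P with respect to A_1A_2A_3: (1/5, 2/5, 2/5).
On side A_1A_2 the A_3-coordinate is zero; dropping P's A_3-weight 2/5 and renormalizing the remaining 1/5 : 2/5 gives weights 1/3, 2/3 on A_1, A_2.
Q = (1/3)·(7, 2) + (2/3)·(-7, -7) = (-7/3, -4).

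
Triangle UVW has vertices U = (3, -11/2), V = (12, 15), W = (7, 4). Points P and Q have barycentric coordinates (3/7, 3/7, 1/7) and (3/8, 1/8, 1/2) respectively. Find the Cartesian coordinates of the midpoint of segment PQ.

(759/112, 723/224)

Barycentric coordinates of the midpoint are the average: (45/112, 31/112, 9/28).
Converting: (45/112)·U + (31/112)·V + (9/28)·W = (759/112, 723/224).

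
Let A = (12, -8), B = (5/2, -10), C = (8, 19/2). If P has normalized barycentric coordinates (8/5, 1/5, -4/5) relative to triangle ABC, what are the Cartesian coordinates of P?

(133/10, -112/5)

P = (8/5)·A + (1/5)·B + (-4/5)·C.
x-coordinate: (8/5)·12 + (1/5)·(5/2) + (-4/5)·8 = 133/10.
y-coordinate: (8/5)·(-8) + (1/5)·(-10) + (-4/5)·(19/2) = -112/5.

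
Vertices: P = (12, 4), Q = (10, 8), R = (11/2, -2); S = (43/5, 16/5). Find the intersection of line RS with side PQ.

(32/3, 20/3)

Barycentric coordinates of S with respect to PQR: (1/5, 2/5, 2/5).
On side PQ the R-coordinate is zero; dropping S's R-weight 2/5 and renormalizing the remaining 1/5 : 2/5 gives weights 1/3, 2/3 on P, Q.
T = (1/3)·(12, 4) + (2/3)·(10, 8) = (32/3, 20/3).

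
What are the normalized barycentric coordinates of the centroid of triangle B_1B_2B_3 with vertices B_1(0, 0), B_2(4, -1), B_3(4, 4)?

The centroid is the average of the vertices, so each weight is 1/3.

(1/3, 1/3, 1/3)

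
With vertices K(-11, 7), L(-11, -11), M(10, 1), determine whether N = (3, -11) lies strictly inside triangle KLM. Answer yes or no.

no

Barycentric coordinates of N: (-4/9, 7/9, 2/3).
The three coordinates are negative, positive, positive; a point is interior exactly when all three are positive.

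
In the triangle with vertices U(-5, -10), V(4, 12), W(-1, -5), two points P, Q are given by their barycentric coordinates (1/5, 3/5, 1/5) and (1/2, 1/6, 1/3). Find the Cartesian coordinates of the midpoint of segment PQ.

Barycentric coordinates of the midpoint are the average: (7/20, 23/60, 4/15).
Converting: (7/20)·U + (23/60)·V + (4/15)·W = (-29/60, -7/30).

(-29/60, -7/30)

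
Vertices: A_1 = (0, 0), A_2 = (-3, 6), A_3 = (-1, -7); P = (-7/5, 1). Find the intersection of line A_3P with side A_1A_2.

(-3/2, 3)

Barycentric coordinates of P with respect to A_1A_2A_3: (2/5, 2/5, 1/5).
On side A_1A_2 the A_3-coordinate is zero; dropping P's A_3-weight 1/5 and renormalizing the remaining 2/5 : 2/5 gives weights 1/2, 1/2 on A_1, A_2.
Q = (1/2)·(0, 0) + (1/2)·(-3, 6) = (-3/2, 3).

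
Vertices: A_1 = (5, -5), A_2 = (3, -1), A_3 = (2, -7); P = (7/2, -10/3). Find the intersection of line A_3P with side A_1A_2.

Barycentric coordinates of P with respect to A_1A_2A_3: (1/3, 1/2, 1/6).
On side A_1A_2 the A_3-coordinate is zero; dropping P's A_3-weight 1/6 and renormalizing the remaining 1/3 : 1/2 gives weights 2/5, 3/5 on A_1, A_2.
Q = (2/5)·(5, -5) + (3/5)·(3, -1) = (19/5, -13/5).

(19/5, -13/5)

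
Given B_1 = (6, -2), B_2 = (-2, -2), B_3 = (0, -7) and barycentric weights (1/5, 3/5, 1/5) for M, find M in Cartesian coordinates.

M = (1/5)·B_1 + (3/5)·B_2 + (1/5)·B_3.
x-coordinate: (1/5)·6 + (3/5)·(-2) + (1/5)·0 = 0.
y-coordinate: (1/5)·(-2) + (3/5)·(-2) + (1/5)·(-7) = -3.

(0, -3)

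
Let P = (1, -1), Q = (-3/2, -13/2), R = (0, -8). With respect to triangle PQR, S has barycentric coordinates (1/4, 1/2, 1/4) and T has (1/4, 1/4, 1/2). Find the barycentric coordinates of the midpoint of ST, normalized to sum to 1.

(1/4, 3/8, 3/8)

Since both coordinate triples sum to 1, the midpoint's barycentrics are the componentwise average.
(1/4+1/4)/2 = 1/4; similarly 3/8 and 3/8.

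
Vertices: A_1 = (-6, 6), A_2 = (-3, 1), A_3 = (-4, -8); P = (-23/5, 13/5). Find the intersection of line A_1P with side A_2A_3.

(-16/5, -4/5)

Barycentric coordinates of P with respect to A_1A_2A_3: (1/2, 2/5, 1/10).
On side A_2A_3 the A_1-coordinate is zero; dropping P's A_1-weight 1/2 and renormalizing the remaining 2/5 : 1/10 gives weights 4/5, 1/5 on A_2, A_3.
Q = (4/5)·(-3, 1) + (1/5)·(-4, -8) = (-16/5, -4/5).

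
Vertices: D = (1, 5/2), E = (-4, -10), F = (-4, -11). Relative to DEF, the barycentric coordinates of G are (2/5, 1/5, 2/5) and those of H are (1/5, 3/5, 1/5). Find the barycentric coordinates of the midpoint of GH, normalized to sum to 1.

(3/10, 2/5, 3/10)

Since both coordinate triples sum to 1, the midpoint's barycentrics are the componentwise average.
(2/5+1/5)/2 = 3/10; similarly 2/5 and 3/10.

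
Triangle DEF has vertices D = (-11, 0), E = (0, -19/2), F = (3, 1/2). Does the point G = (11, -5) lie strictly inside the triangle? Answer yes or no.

Barycentric coordinates of G: (-193/277, 162/277, 308/277).
The three coordinates are negative, positive, positive; a point is interior exactly when all three are positive.

no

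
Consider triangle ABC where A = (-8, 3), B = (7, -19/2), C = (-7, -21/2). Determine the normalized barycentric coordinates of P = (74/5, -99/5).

Signed area of the reference triangle: [ABC] = ½·((-8)·(-19/2−(-21/2)) + 7·(-21/2−3) + (-7)·(3−(-19/2))) = ½·(-8 − 189/2 − 175/2) = -95.
[PBC] = ½·((74/5)·(-19/2−(-21/2)) + 7·(-21/2−(-99/5)) + (-7)·(-99/5−(-19/2))) = ½·(74/5 + 651/10 + 721/10) = 76, so the A-coordinate is 76/(-95) = -4/5.
[APC] = ½·((-8)·(-99/5−(-21/2)) + (74/5)·(-21/2−3) + (-7)·(3−(-99/5))) = ½·(372/5 − 999/5 − 798/5) = -285/2, so the B-coordinate is 3/2.
[ABP] = ½·((-8)·(-19/2−(-99/5)) + 7·(-99/5−3) + (74/5)·(3−(-19/2))) = ½·(-412/5 − 798/5 + 185) = -57/2, so the C-coordinate is 3/10.

(-4/5, 3/2, 3/10)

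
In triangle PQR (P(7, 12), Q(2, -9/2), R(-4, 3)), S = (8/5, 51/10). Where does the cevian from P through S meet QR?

Barycentric coordinates of S with respect to PQR: (2/5, 1/5, 2/5).
On side QR the P-coordinate is zero; dropping S's P-weight 2/5 and renormalizing the remaining 1/5 : 2/5 gives weights 1/3, 2/3 on Q, R.
T = (1/3)·(2, -9/2) + (2/3)·(-4, 3) = (-2, 1/2).

(-2, 1/2)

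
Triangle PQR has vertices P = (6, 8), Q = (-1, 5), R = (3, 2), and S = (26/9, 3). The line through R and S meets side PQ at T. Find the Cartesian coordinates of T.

Barycentric coordinates of S with respect to PQR: (1/9, 1/9, 7/9).
On side PQ the R-coordinate is zero; dropping S's R-weight 7/9 and renormalizing the remaining 1/9 : 1/9 gives weights 1/2, 1/2 on P, Q.
T = (1/2)·(6, 8) + (1/2)·(-1, 5) = (5/2, 13/2).

(5/2, 13/2)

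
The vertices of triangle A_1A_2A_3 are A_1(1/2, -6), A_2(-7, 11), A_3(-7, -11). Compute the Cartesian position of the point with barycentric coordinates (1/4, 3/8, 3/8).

(-41/8, -3/2)

P = (1/4)·A_1 + (3/8)·A_2 + (3/8)·A_3.
x-coordinate: (1/4)·(1/2) + (3/8)·(-7) + (3/8)·(-7) = -41/8.
y-coordinate: (1/4)·(-6) + (3/8)·11 + (3/8)·(-11) = -3/2.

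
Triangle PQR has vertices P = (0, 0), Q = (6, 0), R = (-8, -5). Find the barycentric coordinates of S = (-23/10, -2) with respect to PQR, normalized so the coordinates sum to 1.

Signed area of the reference triangle: [PQR] = ½·(0·(0−(-5)) + 6·(-5−0) + (-8)·(0−0)) = ½·(0 − 30 + 0) = -15.
[SQR] = ½·((-23/10)·(0−(-5)) + 6·(-5−(-2)) + (-8)·(-2−0)) = ½·(-23/2 − 18 + 16) = -27/4, so the P-coordinate is (-27/4)/(-15) = 9/20.
[PSR] = ½·(0·(-2−(-5)) + (-23/10)·(-5−0) + (-8)·(0−(-2))) = ½·(0 + 23/2 − 16) = -9/4, so the Q-coordinate is 3/20.
[PQS] = ½·(0·(0−(-2)) + 6·(-2−0) + (-23/10)·(0−0)) = ½·(0 − 12 + 0) = -6, so the R-coordinate is 2/5.

(9/20, 3/20, 2/5)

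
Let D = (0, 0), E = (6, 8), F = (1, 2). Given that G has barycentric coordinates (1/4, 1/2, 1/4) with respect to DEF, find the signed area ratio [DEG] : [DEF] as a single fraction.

The signed ratio [DEG]/[DEF] equals the barycentric coordinate of G at vertex F, which is 1/4.

1/4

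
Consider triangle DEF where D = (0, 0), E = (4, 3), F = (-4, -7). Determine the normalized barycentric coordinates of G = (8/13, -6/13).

(5/13, 5/13, 3/13)

Signed area of the reference triangle: [DEF] = ½·(0·(3−(-7)) + 4·(-7−0) + (-4)·(0−3)) = ½·(0 − 28 + 12) = -8.
[GEF] = ½·((8/13)·(3−(-7)) + 4·(-7−(-6/13)) + (-4)·(-6/13−3)) = ½·(80/13 − 340/13 + 180/13) = -40/13, so the D-coordinate is (-40/13)/(-8) = 5/13.
[DGF] = ½·(0·(-6/13−(-7)) + (8/13)·(-7−0) + (-4)·(0−(-6/13))) = ½·(0 − 56/13 − 24/13) = -40/13, so the E-coordinate is 5/13.
[DEG] = ½·(0·(3−(-6/13)) + 4·(-6/13−0) + (8/13)·(0−3)) = ½·(0 − 24/13 − 24/13) = -24/13, so the F-coordinate is 3/13.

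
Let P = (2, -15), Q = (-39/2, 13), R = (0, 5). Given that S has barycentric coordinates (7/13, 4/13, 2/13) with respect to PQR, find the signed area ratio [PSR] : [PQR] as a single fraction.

4/13

The signed ratio [PSR]/[PQR] equals the barycentric coordinate of S at vertex Q, which is 4/13.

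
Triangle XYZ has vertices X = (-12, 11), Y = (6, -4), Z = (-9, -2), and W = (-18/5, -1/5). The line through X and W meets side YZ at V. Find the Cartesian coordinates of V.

Barycentric coordinates of W with respect to XYZ: (1/5, 2/5, 2/5).
On side YZ the X-coordinate is zero; dropping W's X-weight 1/5 and renormalizing the remaining 2/5 : 2/5 gives weights 1/2, 1/2 on Y, Z.
V = (1/2)·(6, -4) + (1/2)·(-9, -2) = (-3/2, -3).

(-3/2, -3)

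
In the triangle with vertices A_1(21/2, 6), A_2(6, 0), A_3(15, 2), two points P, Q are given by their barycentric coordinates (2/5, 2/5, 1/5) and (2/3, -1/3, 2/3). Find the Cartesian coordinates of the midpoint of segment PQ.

Barycentric coordinates of the midpoint are the average: (8/15, 1/30, 13/30).
Converting: (8/15)·A_1 + (1/30)·A_2 + (13/30)·A_3 = (123/10, 61/15).

(123/10, 61/15)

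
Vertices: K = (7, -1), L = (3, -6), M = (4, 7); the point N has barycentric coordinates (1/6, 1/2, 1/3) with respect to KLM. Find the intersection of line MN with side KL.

Line MN meets KL where the M-coordinate vanishes; zeroing N's M-weight and renormalizing leaves K, L-weights 1/6 : 1/2 → (1/4, 3/4).
So J = (1/4)·K + (3/4)·L = (4, -19/4).

(4, -19/4)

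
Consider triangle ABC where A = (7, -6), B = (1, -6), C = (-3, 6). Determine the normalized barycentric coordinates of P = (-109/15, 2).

Signed area of the reference triangle: [ABC] = ½·(7·(-6−6) + 1·(6−(-6)) + (-3)·(-6−(-6))) = ½·(-84 + 12 + 0) = -36.
[PBC] = ½·((-109/15)·(-6−6) + 1·(6−2) + (-3)·(2−(-6))) = ½·(436/5 + 4 − 24) = 168/5, so the A-coordinate is (168/5)/(-36) = -14/15.
[APC] = ½·(7·(2−6) + (-109/15)·(6−(-6)) + (-3)·(-6−2)) = ½·(-28 − 436/5 + 24) = -228/5, so the B-coordinate is 19/15.
[ABP] = ½·(7·(-6−2) + 1·(2−(-6)) + (-109/15)·(-6−(-6))) = ½·(-56 + 8 + 0) = -24, so the C-coordinate is 2/3.

(-14/15, 19/15, 2/3)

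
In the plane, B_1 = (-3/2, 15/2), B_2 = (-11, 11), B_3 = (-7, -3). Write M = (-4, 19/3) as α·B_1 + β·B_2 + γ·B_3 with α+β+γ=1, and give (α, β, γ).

(2/3, 1/6, 1/6)

Signed area of the reference triangle: [B_1B_2B_3] = ½·((-3/2)·(11−(-3)) + (-11)·(-3−(15/2)) + (-7)·(15/2−11)) = ½·(-21 + 231/2 + 49/2) = 119/2.
[MB_2B_3] = ½·((-4)·(11−(-3)) + (-11)·(-3−(19/3)) + (-7)·(19/3−11)) = ½·(-56 + 308/3 + 98/3) = 119/3, so the B_1-coordinate is (119/3)/(119/2) = 2/3.
[B_1MB_3] = ½·((-3/2)·(19/3−(-3)) + (-4)·(-3−(15/2)) + (-7)·(15/2−(19/3))) = ½·(-14 + 42 − 49/6) = 119/12, so the B_2-coordinate is 1/6.
[B_1B_2M] = ½·((-3/2)·(11−(19/3)) + (-11)·(19/3−(15/2)) + (-4)·(15/2−11)) = ½·(-7 + 77/6 + 14) = 119/12, so the B_3-coordinate is 1/6.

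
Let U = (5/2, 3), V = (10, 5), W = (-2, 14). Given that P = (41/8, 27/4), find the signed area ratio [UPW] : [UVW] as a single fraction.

[UVW] = ½·((5/2)·(5−14) + 10·(14−3) + (-2)·(3−5)) = ½·(-45/2 + 110 + 4) = 183/4.
[UPW] = ½·((5/2)·(27/4−14) + (41/8)·(14−3) + (-2)·(3−(27/4))) = ½·(-145/8 + 451/8 + 15/2) = 183/8, so the ratio is (183/8)/(183/4) = 1/2.

1/2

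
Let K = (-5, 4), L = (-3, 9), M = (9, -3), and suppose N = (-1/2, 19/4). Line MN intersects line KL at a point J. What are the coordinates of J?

Barycentric coordinates of N with respect to KLM: (1/4, 1/2, 1/4).
On side KL the M-coordinate is zero; dropping N's M-weight 1/4 and renormalizing the remaining 1/4 : 1/2 gives weights 1/3, 2/3 on K, L.
J = (1/3)·(-5, 4) + (2/3)·(-3, 9) = (-11/3, 22/3).

(-11/3, 22/3)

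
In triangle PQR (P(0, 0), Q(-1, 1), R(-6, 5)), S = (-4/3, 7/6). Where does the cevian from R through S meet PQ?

Barycentric coordinates of S with respect to PQR: (1/2, 1/3, 1/6).
On side PQ the R-coordinate is zero; dropping S's R-weight 1/6 and renormalizing the remaining 1/2 : 1/3 gives weights 3/5, 2/5 on P, Q.
T = (3/5)·(0, 0) + (2/5)·(-1, 1) = (-2/5, 2/5).

(-2/5, 2/5)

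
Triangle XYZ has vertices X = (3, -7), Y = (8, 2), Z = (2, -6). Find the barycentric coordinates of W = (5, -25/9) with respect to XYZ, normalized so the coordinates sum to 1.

(1/3, 4/9, 2/9)

Signed area of the reference triangle: [XYZ] = ½·(3·(2−(-6)) + 8·(-6−(-7)) + 2·(-7−2)) = ½·(24 + 8 − 18) = 7.
[WYZ] = ½·(5·(2−(-6)) + 8·(-6−(-25/9)) + 2·(-25/9−2)) = ½·(40 − 232/9 − 86/9) = 7/3, so the X-coordinate is (7/3)/7 = 1/3.
[XWZ] = ½·(3·(-25/9−(-6)) + 5·(-6−(-7)) + 2·(-7−(-25/9))) = ½·(29/3 + 5 − 76/9) = 28/9, so the Y-coordinate is 4/9.
[XYW] = ½·(3·(2−(-25/9)) + 8·(-25/9−(-7)) + 5·(-7−2)) = ½·(43/3 + 304/9 − 45) = 14/9, so the Z-coordinate is 2/9.
Check: 1/3 + 4/9 + 2/9 = 1.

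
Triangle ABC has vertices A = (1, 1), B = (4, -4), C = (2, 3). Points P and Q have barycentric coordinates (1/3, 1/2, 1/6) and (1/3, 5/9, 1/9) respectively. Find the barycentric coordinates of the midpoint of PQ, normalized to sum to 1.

(1/3, 19/36, 5/36)

Since both coordinate triples sum to 1, the midpoint's barycentrics are the componentwise average.
(1/3+1/3)/2 = 1/3; similarly 19/36 and 5/36.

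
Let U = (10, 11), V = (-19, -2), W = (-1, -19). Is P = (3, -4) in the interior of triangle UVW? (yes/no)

Barycentric coordinates of P: (338/727, 45/727, 344/727).
The three coordinates are positive, positive, positive; a point is interior exactly when all three are positive.

yes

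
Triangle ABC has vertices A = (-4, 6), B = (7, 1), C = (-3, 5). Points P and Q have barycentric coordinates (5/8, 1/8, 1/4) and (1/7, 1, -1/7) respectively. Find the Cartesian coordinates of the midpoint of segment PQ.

(251/112, 351/112)

Barycentric coordinates of the midpoint are the average: (43/112, 9/16, 3/56).
Converting: (43/112)·A + (9/16)·B + (3/56)·C = (251/112, 351/112).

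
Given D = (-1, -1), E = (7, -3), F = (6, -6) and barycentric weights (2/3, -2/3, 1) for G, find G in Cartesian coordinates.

G = (2/3)·D + (-2/3)·E + 1·F.
x-coordinate: (2/3)·(-1) + (-2/3)·7 + 1·6 = 2/3.
y-coordinate: (2/3)·(-1) + (-2/3)·(-3) + 1·(-6) = -14/3.

(2/3, -14/3)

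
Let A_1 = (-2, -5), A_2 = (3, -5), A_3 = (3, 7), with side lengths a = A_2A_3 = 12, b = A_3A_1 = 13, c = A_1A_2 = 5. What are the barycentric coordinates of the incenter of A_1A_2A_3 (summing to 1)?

(2/5, 13/30, 1/6)

The incenter has barycentric coordinates proportional to the opposite side lengths: (12 : 13 : 5).
Normalizing by 12+13+5 = 30 gives (2/5, 13/30, 1/6).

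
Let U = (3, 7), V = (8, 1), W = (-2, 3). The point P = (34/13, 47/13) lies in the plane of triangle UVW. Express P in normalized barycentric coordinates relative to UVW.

(4/13, 4/13, 5/13)

Signed area of the reference triangle: [UVW] = ½·(3·(1−3) + 8·(3−7) + (-2)·(7−1)) = ½·(-6 − 32 − 12) = -25.
[PVW] = ½·((34/13)·(1−3) + 8·(3−(47/13)) + (-2)·(47/13−1)) = ½·(-68/13 − 64/13 − 68/13) = -100/13, so the U-coordinate is (-100/13)/(-25) = 4/13.
[UPW] = ½·(3·(47/13−3) + (34/13)·(3−7) + (-2)·(7−(47/13))) = ½·(24/13 − 136/13 − 88/13) = -100/13, so the V-coordinate is 4/13.
[UVP] = ½·(3·(1−(47/13)) + 8·(47/13−7) + (34/13)·(7−1)) = ½·(-102/13 − 352/13 + 204/13) = -125/13, so the W-coordinate is 5/13.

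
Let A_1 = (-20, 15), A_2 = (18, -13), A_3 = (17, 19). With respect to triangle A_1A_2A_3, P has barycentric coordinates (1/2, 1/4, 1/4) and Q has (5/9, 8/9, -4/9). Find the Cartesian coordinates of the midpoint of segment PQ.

(-47/24, -4/3)

Barycentric coordinates of the midpoint are the average: (19/36, 41/72, -7/72).
Converting: (19/36)·A_1 + (41/72)·A_2 + (-7/72)·A_3 = (-47/24, -4/3).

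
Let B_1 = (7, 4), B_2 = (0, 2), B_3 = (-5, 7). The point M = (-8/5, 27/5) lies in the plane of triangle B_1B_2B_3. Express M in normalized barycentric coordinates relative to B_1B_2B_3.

(1/5, 1/5, 3/5)

Signed area of the reference triangle: [B_1B_2B_3] = ½·(7·(2−7) + 0·(7−4) + (-5)·(4−2)) = ½·(-35 + 0 − 10) = -45/2.
[MB_2B_3] = ½·((-8/5)·(2−7) + 0·(7−(27/5)) + (-5)·(27/5−2)) = ½·(8 + 0 − 17) = -9/2, so the B_1-coordinate is (-9/2)/(-45/2) = 1/5.
[B_1MB_3] = ½·(7·(27/5−7) + (-8/5)·(7−4) + (-5)·(4−(27/5))) = ½·(-56/5 − 24/5 + 7) = -9/2, so the B_2-coordinate is 1/5.
[B_1B_2M] = ½·(7·(2−(27/5)) + 0·(27/5−4) + (-8/5)·(4−2)) = ½·(-119/5 + 0 − 16/5) = -27/2, so the B_3-coordinate is 3/5.
Check: 1/5 + 1/5 + 3/5 = 1.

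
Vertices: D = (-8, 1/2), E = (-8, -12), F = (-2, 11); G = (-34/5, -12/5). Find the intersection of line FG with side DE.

(-8, -23/4)

Barycentric coordinates of G with respect to DEF: (2/5, 2/5, 1/5).
On side DE the F-coordinate is zero; dropping G's F-weight 1/5 and renormalizing the remaining 2/5 : 2/5 gives weights 1/2, 1/2 on D, E.
H = (1/2)·(-8, 1/2) + (1/2)·(-8, -12) = (-8, -23/4).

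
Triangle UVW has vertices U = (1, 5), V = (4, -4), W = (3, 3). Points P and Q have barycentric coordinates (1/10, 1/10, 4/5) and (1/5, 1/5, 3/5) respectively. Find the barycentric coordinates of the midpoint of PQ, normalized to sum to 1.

(3/20, 3/20, 7/10)

Since both coordinate triples sum to 1, the midpoint's barycentrics are the componentwise average.
(1/10+1/5)/2 = 3/20; similarly 3/20 and 7/10.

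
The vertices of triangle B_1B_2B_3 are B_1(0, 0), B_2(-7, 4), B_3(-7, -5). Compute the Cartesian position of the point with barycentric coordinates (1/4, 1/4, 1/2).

(-21/4, -3/2)

M = (1/4)·B_1 + (1/4)·B_2 + (1/2)·B_3.
x-coordinate: (1/4)·0 + (1/4)·(-7) + (1/2)·(-7) = -21/4.
y-coordinate: (1/4)·0 + (1/4)·4 + (1/2)·(-5) = -3/2.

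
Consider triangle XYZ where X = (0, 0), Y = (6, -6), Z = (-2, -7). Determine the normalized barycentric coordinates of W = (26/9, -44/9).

Signed area of the reference triangle: [XYZ] = ½·(0·(-6−(-7)) + 6·(-7−0) + (-2)·(0−(-6))) = ½·(0 − 42 − 12) = -27.
[WYZ] = ½·((26/9)·(-6−(-7)) + 6·(-7−(-44/9)) + (-2)·(-44/9−(-6))) = ½·(26/9 − 38/3 − 20/9) = -6, so the X-coordinate is (-6)/(-27) = 2/9.
[XWZ] = ½·(0·(-44/9−(-7)) + (26/9)·(-7−0) + (-2)·(0−(-44/9))) = ½·(0 − 182/9 − 88/9) = -15, so the Y-coordinate is 5/9.
[XYW] = ½·(0·(-6−(-44/9)) + 6·(-44/9−0) + (26/9)·(0−(-6))) = ½·(0 − 88/3 + 52/3) = -6, so the Z-coordinate is 2/9.

(2/9, 5/9, 2/9)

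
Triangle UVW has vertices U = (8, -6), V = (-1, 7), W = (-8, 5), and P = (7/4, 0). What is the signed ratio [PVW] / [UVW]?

[UVW] = ½·(8·(7−5) + (-1)·(5−(-6)) + (-8)·(-6−7)) = ½·(16 − 11 + 104) = 109/2.
[PVW] = ½·((7/4)·(7−5) + (-1)·(5−0) + (-8)·(0−7)) = ½·(7/2 − 5 + 56) = 109/4, so the ratio is (109/4)/(109/2) = 1/2.

1/2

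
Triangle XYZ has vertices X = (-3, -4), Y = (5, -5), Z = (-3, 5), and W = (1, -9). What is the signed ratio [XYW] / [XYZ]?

[XYZ] = ½·((-3)·(-5−5) + 5·(5−(-4)) + (-3)·(-4−(-5))) = ½·(30 + 45 − 3) = 36.
[XYW] = ½·((-3)·(-5−(-9)) + 5·(-9−(-4)) + 1·(-4−(-5))) = ½·(-12 − 25 + 1) = -18, so the ratio is (-18)/36 = -1/2.

-1/2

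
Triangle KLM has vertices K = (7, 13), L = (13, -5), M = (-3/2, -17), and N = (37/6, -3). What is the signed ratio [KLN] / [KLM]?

[KLM] = ½·(7·(-5−(-17)) + 13·(-17−13) + (-3/2)·(13−(-5))) = ½·(84 − 390 − 27) = -333/2.
[KLN] = ½·(7·(-5−(-3)) + 13·(-3−13) + (37/6)·(13−(-5))) = ½·(-14 − 208 + 111) = -111/2, so the ratio is (-111/2)/(-333/2) = 1/3.

1/3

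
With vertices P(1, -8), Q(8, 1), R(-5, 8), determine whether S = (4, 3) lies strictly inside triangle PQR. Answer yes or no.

yes

Barycentric coordinates of S: (1/83, 57/83, 25/83).
The three coordinates are positive, positive, positive; a point is interior exactly when all three are positive.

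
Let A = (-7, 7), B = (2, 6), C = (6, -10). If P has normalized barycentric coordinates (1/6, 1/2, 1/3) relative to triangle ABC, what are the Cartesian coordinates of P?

(11/6, 5/6)

P = (1/6)·A + (1/2)·B + (1/3)·C.
x-coordinate: (1/6)·(-7) + (1/2)·2 + (1/3)·6 = 11/6.
y-coordinate: (1/6)·7 + (1/2)·6 + (1/3)·(-10) = 5/6.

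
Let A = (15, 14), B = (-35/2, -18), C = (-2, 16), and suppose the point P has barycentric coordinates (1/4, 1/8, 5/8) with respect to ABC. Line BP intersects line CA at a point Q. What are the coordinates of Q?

Line BP meets CA where the B-coordinate vanishes; zeroing P's B-weight and renormalizing leaves C, A-weights 5/8 : 1/4 → (5/7, 2/7).
So Q = (5/7)·C + (2/7)·A = (20/7, 108/7).

(20/7, 108/7)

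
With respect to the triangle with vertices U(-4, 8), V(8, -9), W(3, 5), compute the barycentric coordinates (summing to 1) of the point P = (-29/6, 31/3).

Signed area of the reference triangle: [UVW] = ½·((-4)·(-9−5) + 8·(5−8) + 3·(8−(-9))) = ½·(56 − 24 + 51) = 83/2.
[PVW] = ½·((-29/6)·(-9−5) + 8·(5−(31/3)) + 3·(31/3−(-9))) = ½·(203/3 − 128/3 + 58) = 83/2, so the U-coordinate is (83/2)/(83/2) = 1.
[UPW] = ½·((-4)·(31/3−5) + (-29/6)·(5−8) + 3·(8−(31/3))) = ½·(-64/3 + 29/2 − 7) = -83/12, so the V-coordinate is -1/6.
[UVP] = ½·((-4)·(-9−(31/3)) + 8·(31/3−8) + (-29/6)·(8−(-9))) = ½·(232/3 + 56/3 − 493/6) = 83/12, so the W-coordinate is 1/6.

(1, -1/6, 1/6)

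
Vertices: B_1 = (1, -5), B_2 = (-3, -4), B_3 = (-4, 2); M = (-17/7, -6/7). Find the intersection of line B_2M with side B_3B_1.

(-7/3, -1/3)

Barycentric coordinates of M with respect to B_1B_2B_3: (2/7, 1/7, 4/7).
On side B_3B_1 the B_2-coordinate is zero; dropping M's B_2-weight 1/7 and renormalizing the remaining 4/7 : 2/7 gives weights 2/3, 1/3 on B_3, B_1.
N = (2/3)·(-4, 2) + (1/3)·(1, -5) = (-7/3, -1/3).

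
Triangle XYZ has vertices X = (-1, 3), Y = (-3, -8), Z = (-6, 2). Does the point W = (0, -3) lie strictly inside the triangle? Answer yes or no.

no

Barycentric coordinates of W: (45/53, 31/53, -23/53).
The three coordinates are positive, positive, negative; a point is interior exactly when all three are positive.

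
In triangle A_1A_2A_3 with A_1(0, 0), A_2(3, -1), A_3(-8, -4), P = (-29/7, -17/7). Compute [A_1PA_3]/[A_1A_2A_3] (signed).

[A_1A_2A_3] = ½·(0·(-1−(-4)) + 3·(-4−0) + (-8)·(0−(-1))) = ½·(0 − 12 − 8) = -10.
[A_1PA_3] = ½·(0·(-17/7−(-4)) + (-29/7)·(-4−0) + (-8)·(0−(-17/7))) = ½·(0 + 116/7 − 136/7) = -10/7, so the ratio is (-10/7)/(-10) = 1/7.

1/7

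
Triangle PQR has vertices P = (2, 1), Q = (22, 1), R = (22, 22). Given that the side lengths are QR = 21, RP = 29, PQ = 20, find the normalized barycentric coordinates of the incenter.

The incenter has barycentric coordinates proportional to the opposite side lengths: (21 : 29 : 20).
Normalizing by 21+29+20 = 70 gives (3/10, 29/70, 2/7).

(3/10, 29/70, 2/7)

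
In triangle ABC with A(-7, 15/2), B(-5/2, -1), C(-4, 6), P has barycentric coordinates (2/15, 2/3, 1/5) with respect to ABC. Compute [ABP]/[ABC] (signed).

1/5

The signed ratio [ABP]/[ABC] equals the barycentric coordinate of P at vertex C, which is 1/5.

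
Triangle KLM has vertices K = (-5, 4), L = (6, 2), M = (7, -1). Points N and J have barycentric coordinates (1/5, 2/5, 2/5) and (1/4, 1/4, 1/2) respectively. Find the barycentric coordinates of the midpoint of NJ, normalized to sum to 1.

(9/40, 13/40, 9/20)

Since both coordinate triples sum to 1, the midpoint's barycentrics are the componentwise average.
(1/5+1/4)/2 = 9/40; similarly 13/40 and 9/20.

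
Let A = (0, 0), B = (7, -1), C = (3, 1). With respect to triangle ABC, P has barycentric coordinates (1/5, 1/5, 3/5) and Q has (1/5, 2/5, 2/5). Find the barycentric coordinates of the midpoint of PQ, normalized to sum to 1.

Since both coordinate triples sum to 1, the midpoint's barycentrics are the componentwise average.
(1/5+1/5)/2 = 1/5; similarly 3/10 and 1/2.

(1/5, 3/10, 1/2)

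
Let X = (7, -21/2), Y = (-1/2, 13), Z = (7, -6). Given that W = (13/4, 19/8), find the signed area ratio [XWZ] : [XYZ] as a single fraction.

[XYZ] = ½·(7·(13−(-6)) + (-1/2)·(-6−(-21/2)) + 7·(-21/2−13)) = ½·(133 − 9/4 − 329/2) = -135/8.
[XWZ] = ½·(7·(19/8−(-6)) + (13/4)·(-6−(-21/2)) + 7·(-21/2−(19/8))) = ½·(469/8 + 117/8 − 721/8) = -135/16, so the ratio is (-135/16)/(-135/8) = 1/2.

1/2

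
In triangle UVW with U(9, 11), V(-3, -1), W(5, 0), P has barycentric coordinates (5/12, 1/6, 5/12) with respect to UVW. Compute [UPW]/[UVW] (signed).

1/6

The signed ratio [UPW]/[UVW] equals the barycentric coordinate of P at vertex V, which is 1/6.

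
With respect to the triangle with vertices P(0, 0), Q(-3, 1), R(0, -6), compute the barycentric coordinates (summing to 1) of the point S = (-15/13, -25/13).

Signed area of the reference triangle: [PQR] = ½·(0·(1−(-6)) + (-3)·(-6−0) + 0·(0−1)) = ½·(0 + 18 + 0) = 9.
[SQR] = ½·((-15/13)·(1−(-6)) + (-3)·(-6−(-25/13)) + 0·(-25/13−1)) = ½·(-105/13 + 159/13 + 0) = 27/13, so the P-coordinate is (27/13)/9 = 3/13.
[PSR] = ½·(0·(-25/13−(-6)) + (-15/13)·(-6−0) + 0·(0−(-25/13))) = ½·(0 + 90/13 + 0) = 45/13, so the Q-coordinate is 5/13.
[PQS] = ½·(0·(1−(-25/13)) + (-3)·(-25/13−0) + (-15/13)·(0−1)) = ½·(0 + 75/13 + 15/13) = 45/13, so the R-coordinate is 5/13.

(3/13, 5/13, 5/13)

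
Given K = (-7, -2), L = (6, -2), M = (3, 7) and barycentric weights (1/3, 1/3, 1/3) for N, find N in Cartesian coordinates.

N = (1/3)·K + (1/3)·L + (1/3)·M.
x-coordinate: (1/3)·(-7) + (1/3)·6 + (1/3)·3 = 2/3.
y-coordinate: (1/3)·(-2) + (1/3)·(-2) + (1/3)·7 = 1.

(2/3, 1)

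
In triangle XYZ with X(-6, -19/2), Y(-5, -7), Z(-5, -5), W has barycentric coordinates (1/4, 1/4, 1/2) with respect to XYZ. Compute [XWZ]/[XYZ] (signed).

1/4

The signed ratio [XWZ]/[XYZ] equals the barycentric coordinate of W at vertex Y, which is 1/4.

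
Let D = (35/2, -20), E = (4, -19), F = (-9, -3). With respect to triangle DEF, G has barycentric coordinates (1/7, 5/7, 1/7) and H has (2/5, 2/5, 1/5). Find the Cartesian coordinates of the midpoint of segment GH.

(761/140, -1157/70)

Barycentric coordinates of the midpoint are the average: (19/70, 39/70, 6/35).
Converting: (19/70)·D + (39/70)·E + (6/35)·F = (761/140, -1157/70).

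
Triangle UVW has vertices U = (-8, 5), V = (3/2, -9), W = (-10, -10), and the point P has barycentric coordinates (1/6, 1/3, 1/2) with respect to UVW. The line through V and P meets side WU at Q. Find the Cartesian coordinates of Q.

(-19/2, -25/4)

Line VP meets WU where the V-coordinate vanishes; zeroing P's V-weight and renormalizing leaves W, U-weights 1/2 : 1/6 → (3/4, 1/4).
So Q = (3/4)·W + (1/4)·U = (-19/2, -25/4).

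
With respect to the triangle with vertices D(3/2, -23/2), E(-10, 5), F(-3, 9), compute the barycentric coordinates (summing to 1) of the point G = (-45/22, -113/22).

Signed area of the reference triangle: [DEF] = ½·((3/2)·(5−9) + (-10)·(9−(-23/2)) + (-3)·(-23/2−5)) = ½·(-6 − 205 + 99/2) = -323/4.
[GEF] = ½·((-45/22)·(5−9) + (-10)·(9−(-113/22)) + (-3)·(-113/22−5)) = ½·(90/11 − 1555/11 + 669/22) = -2261/44, so the D-coordinate is (-2261/44)/(-323/4) = 7/11.
[DGF] = ½·((3/2)·(-113/22−9) + (-45/22)·(9−(-23/2)) + (-3)·(-23/2−(-113/22))) = ½·(-933/44 − 1845/44 + 210/11) = -969/44, so the E-coordinate is 3/11.
[DEG] = ½·((3/2)·(5−(-113/22)) + (-10)·(-113/22−(-23/2)) + (-45/22)·(-23/2−5)) = ½·(669/44 − 700/11 + 135/4) = -323/44, so the F-coordinate is 1/11.

(7/11, 3/11, 1/11)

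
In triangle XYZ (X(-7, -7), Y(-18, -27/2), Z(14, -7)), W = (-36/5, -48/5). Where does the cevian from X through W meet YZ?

Barycentric coordinates of W with respect to XYZ: (2/5, 2/5, 1/5).
On side YZ the X-coordinate is zero; dropping W's X-weight 2/5 and renormalizing the remaining 2/5 : 1/5 gives weights 2/3, 1/3 on Y, Z.
V = (2/3)·(-18, -27/2) + (1/3)·(14, -7) = (-22/3, -34/3).

(-22/3, -34/3)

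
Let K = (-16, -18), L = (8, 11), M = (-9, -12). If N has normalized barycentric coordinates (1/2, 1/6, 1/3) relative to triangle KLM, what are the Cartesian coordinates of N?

(-29/3, -67/6)

N = (1/2)·K + (1/6)·L + (1/3)·M.
x-coordinate: (1/2)·(-16) + (1/6)·8 + (1/3)·(-9) = -29/3.
y-coordinate: (1/2)·(-18) + (1/6)·11 + (1/3)·(-12) = -67/6.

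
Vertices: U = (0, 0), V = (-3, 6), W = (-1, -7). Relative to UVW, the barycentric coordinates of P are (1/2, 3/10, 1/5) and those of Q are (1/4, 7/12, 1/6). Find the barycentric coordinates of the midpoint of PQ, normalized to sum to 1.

Since both coordinate triples sum to 1, the midpoint's barycentrics are the componentwise average.
(1/2+1/4)/2 = 3/8; similarly 53/120 and 11/60.

(3/8, 53/120, 11/60)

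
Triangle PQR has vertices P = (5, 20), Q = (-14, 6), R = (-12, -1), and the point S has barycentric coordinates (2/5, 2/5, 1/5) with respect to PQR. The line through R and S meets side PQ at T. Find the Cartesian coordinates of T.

Line RS meets PQ where the R-coordinate vanishes; zeroing S's R-weight and renormalizing leaves P, Q-weights 2/5 : 2/5 → (1/2, 1/2).
So T = (1/2)·P + (1/2)·Q = (-9/2, 13).

(-9/2, 13)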